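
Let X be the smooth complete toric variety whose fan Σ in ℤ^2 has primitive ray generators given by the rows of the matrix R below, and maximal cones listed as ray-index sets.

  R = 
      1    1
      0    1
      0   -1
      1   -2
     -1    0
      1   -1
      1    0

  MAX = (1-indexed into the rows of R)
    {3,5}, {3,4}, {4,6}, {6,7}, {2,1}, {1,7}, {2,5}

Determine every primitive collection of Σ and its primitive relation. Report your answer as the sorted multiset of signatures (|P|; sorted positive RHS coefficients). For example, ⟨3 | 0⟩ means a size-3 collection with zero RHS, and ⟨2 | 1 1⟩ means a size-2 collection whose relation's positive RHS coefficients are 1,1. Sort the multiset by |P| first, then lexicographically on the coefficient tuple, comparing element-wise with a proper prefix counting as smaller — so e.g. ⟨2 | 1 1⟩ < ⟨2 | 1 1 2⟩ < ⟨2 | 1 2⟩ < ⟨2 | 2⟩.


Δ(Σ) — 7 vertices, 14 min non-faces:

  • {2,3}:  v_{2} + v_{3} = 0  ⇒ sig = ⟨2 | 0⟩
  • {5,7}:  v_{5} + v_{7} = 0  ⇒ sig = ⟨2 | 0⟩
  • {1,3}:  v_{1} + v_{3} = v_{7}  ⇒ sig = ⟨2 | 1⟩
  • {1,5}:  v_{1} + v_{5} = v_{2}  ⇒ sig = ⟨2 | 1⟩
  • {2,4}:  v_{2} + v_{4} = v_{6}  ⇒ sig = ⟨2 | 1⟩
  • {2,6}:  v_{2} + v_{6} = v_{7}  ⇒ sig = ⟨2 | 1⟩
  • {2,7}:  v_{2} + v_{7} = v_{1}  ⇒ sig = ⟨2 | 1⟩
  • {3,6}:  v_{3} + v_{6} = v_{4}  ⇒ sig = ⟨2 | 1⟩
  • {3,7}:  v_{3} + v_{7} = v_{6}  ⇒ sig = ⟨2 | 1⟩
  • {5,6}:  v_{5} + v_{6} = v_{3}  ⇒ sig = ⟨2 | 1⟩
  • {1,4}:  v_{1} + v_{4} = v_{6} + v_{7}  ⇒ sig = ⟨2 | 1 1⟩
  • {1,6}:  v_{1} + v_{6} = 2·v_{7}  ⇒ sig = ⟨2 | 2⟩
  • {4,5}:  v_{4} + v_{5} = 2·v_{3}  ⇒ sig = ⟨2 | 2⟩
  • {4,7}:  v_{4} + v_{7} = 2·v_{6}  ⇒ sig = ⟨2 | 2⟩

Signatures (|P|; sorted positive RHS coefficients), sorted:
{ ⟨2 | 0⟩ ×2,  ⟨2 | 1⟩ ×8,  ⟨2 | 1 1⟩,  ⟨2 | 2⟩ ×3 }


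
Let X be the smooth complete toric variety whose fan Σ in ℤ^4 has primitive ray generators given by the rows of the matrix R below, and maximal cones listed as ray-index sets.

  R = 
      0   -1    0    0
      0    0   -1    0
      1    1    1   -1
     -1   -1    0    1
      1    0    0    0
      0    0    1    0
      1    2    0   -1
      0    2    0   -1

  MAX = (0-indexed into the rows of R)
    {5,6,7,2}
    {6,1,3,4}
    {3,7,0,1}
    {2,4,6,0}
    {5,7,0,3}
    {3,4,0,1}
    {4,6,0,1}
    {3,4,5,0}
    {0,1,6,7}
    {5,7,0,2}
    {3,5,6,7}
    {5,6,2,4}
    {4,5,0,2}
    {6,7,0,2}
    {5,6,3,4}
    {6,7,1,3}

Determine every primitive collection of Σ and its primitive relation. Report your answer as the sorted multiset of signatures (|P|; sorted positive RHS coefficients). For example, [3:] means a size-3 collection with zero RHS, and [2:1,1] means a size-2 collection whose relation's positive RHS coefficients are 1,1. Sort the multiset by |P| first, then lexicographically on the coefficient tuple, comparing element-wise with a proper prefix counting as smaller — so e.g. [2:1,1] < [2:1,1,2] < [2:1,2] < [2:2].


The 6 primitive collections of Σ (r=8, n=4):

  P={1,5}:  v_{1} + v_{5} = 0 ; sig = [2:]
  P={2,3}:  v_{2} + v_{3} = v_{5} ; sig = [2:1]
  P={4,7}:  v_{4} + v_{7} = v_{6} ; sig = [2:1]
  P={1,2}:  v_{1} + v_{2} = v_{0} + v_{6} ; sig = [2:1,1]
  P={0,3,6}:  v_{0} + v_{3} + v_{6} = 0 ; sig = [3:]
  P={0,5,6}:  v_{0} + v_{5} + v_{6} = v_{2} ; sig = [3:1]

Hence PRS(X_Σ) =
[[2:], [2:1], [2:1], [2:1,1], [3:], [3:1]]


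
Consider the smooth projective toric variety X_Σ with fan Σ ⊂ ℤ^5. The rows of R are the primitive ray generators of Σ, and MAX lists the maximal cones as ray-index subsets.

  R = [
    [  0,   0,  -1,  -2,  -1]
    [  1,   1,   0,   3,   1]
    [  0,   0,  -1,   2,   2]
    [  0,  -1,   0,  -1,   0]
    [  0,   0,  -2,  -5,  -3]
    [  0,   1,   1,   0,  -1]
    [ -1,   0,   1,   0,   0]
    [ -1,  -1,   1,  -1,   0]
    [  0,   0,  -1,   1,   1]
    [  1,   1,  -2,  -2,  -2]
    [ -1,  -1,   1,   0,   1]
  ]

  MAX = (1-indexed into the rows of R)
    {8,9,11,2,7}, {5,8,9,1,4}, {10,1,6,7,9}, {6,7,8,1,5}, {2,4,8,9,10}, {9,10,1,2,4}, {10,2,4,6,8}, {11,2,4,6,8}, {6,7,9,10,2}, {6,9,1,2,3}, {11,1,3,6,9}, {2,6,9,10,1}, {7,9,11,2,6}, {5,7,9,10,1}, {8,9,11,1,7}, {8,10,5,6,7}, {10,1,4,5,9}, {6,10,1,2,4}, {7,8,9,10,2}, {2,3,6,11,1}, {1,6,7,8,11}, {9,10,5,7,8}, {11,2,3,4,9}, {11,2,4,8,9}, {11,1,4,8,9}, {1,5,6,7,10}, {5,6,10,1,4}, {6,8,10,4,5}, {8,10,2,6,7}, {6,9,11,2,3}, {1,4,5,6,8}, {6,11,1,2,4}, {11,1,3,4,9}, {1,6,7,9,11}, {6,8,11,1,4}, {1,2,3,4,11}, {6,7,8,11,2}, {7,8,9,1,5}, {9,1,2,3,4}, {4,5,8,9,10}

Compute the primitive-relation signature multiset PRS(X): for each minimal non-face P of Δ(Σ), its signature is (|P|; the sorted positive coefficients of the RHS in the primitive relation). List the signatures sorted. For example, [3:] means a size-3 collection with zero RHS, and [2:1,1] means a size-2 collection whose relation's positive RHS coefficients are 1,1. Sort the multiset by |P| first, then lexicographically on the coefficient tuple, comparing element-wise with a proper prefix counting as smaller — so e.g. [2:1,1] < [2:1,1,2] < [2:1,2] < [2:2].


Σ has 16 primitive collections:

  P={2,5}:  v_{2} + v_{5} = v_{10}  ⟹  sig = [2:1]
  P={4,7}:  v_{4} + v_{7} = v_{8}  ⟹  sig = [2:1]
  P={10,11}:  v_{10} + v_{11} = v_{1}  ⟹  sig = [2:1]
  P={3,8}:  v_{3} + v_{8} = v_{9} + v_{11}  ⟹  sig = [2:1,1]
  P={3,7}:  v_{3} + v_{7} = v_{6} + 2·v_{9} + v_{11}  ⟹  sig = [2:1,1,2]
  P={3,10}:  v_{3} + v_{10} = 2·v_{1} + v_{2} + v_{9}  ⟹  sig = [2:1,1,2]
  P={3,5}:  v_{3} + v_{5} = 2·v_{1} + v_{9}  ⟹  sig = [2:1,2]
  P={5,11}:  v_{5} + v_{11} = 2·v_{1} + v_{8}  ⟹  sig = [2:1,2]
  P={1,2,8}:  v_{1} + v_{2} + v_{8} = 0  ⟹  sig = [3:]
  P={4,6,9}:  v_{4} + v_{6} + v_{9} = 0  ⟹  sig = [3:]
  P={1,8,10}:  v_{1} + v_{8} + v_{10} = v_{5}  ⟹  sig = [3:1]
  P={6,8,9}:  v_{6} + v_{8} + v_{9} = v_{7}  ⟹  sig = [3:1]
  P={1,2,7}:  v_{1} + v_{2} + v_{7} = v_{6} + v_{9}  ⟹  sig = [3:1,1]
  P={3,4,6}:  v_{3} + v_{4} + v_{6} = v_{1} + v_{2} + v_{11}  ⟹  sig = [3:1,1,1]
  P={5,6,9}:  v_{5} + v_{6} + v_{9} = v_{1} + v_{7} + v_{10}  ⟹  sig = [3:1,1,1]
  P={1,2,9,11}:  v_{1} + v_{2} + v_{9} + v_{11} = v_{3}  ⟹  sig = [4:1]

Sorted signature multiset PRS(X):
{ [2:1] ×3,  [2:1,1],  [2:1,1,2] ×2,  [2:1,2] ×2,  [3:] ×2,  [3:1] ×2,  [3:1,1],  [3:1,1,1] ×2,  [4:1] }


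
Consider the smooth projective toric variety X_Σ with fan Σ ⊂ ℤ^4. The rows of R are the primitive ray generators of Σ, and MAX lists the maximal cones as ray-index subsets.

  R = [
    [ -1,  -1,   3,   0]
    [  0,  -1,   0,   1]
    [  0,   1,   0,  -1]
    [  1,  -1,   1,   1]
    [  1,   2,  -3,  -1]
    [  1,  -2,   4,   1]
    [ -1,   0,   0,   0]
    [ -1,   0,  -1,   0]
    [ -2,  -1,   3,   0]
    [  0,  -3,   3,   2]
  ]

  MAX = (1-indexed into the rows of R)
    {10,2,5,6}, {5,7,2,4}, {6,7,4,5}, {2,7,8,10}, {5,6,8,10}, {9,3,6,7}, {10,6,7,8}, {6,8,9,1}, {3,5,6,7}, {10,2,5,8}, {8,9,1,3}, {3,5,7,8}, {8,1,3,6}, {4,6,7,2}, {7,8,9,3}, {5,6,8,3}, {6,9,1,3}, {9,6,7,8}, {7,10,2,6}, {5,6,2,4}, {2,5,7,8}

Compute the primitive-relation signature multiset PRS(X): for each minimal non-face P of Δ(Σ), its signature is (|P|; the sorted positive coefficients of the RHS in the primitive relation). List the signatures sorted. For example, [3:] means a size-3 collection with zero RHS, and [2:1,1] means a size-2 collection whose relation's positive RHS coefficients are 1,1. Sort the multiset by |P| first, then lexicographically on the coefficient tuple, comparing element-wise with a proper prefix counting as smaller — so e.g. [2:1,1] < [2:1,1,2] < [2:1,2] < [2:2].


The 20 primitive collections of Σ (r=10, n=4):

  P={2,3}:  v_{2} + v_{3} = 0  so sig = [2:]
  P={1,5}:  v_{1} + v_{5} = v_{3}  so sig = [2:1]
  P={1,7}:  v_{1} + v_{7} = v_{9}  so sig = [2:1]
  P={4,8}:  v_{4} + v_{8} = v_{2}  so sig = [2:1]
  P={1,4}:  v_{1} + v_{4} = v_{6} + v_{7}  so sig = [2:1,1]
  P={3,10}:  v_{3} + v_{10} = v_{6} + v_{8}  so sig = [2:1,1]
  P={5,9}:  v_{5} + v_{9} = v_{3} + v_{7}  so sig = [2:1,1]
  P={1,2}:  v_{1} + v_{2} = v_{6} + v_{7} + v_{8}  so sig = [2:1,1,1]
  P={3,4}:  v_{3} + v_{4} = v_{5} + v_{6} + v_{7}  so sig = [2:1,1,1]
  P={2,9}:  v_{2} + v_{9} = v_{6} + 2·v_{7} + v_{8}  so sig = [2:1,1,2]
  P={4,9}:  v_{4} + v_{9} = v_{6} + 2·v_{7}  so sig = [2:1,2]
  P={4,10}:  v_{4} + v_{10} = 2·v_{2} + v_{6}  so sig = [2:1,2]
  P={1,10}:  v_{1} + v_{10} = 2·v_{6} + v_{7} + 2·v_{8}  so sig = [2:1,2,2]
  P={9,10}:  v_{9} + v_{10} = 2·v_{6} + 2·v_{7} + 2·v_{8}  so sig = [2:2,2,2]
  P={2,6,8}:  v_{2} + v_{6} + v_{8} = v_{10}  so sig = [3:1]
  P={5,7,10}:  v_{5} + v_{7} + v_{10} = v_{2}  so sig = [3:1]
  P={5,6,7,8}:  v_{5} + v_{6} + v_{7} + v_{8} = 0  so sig = [4:]
  P={2,5,6,7}:  v_{2} + v_{5} + v_{6} + v_{7} = v_{4}  so sig = [4:1]
  P={3,6,7,8}:  v_{3} + v_{6} + v_{7} + v_{8} = v_{1}  so sig = [4:1]
  P={3,6,8,9}:  v_{3} + v_{6} + v_{8} + v_{9} = 2·v_{1}  so sig = [4:2]

so the primitive-relation signature multiset is
{ [2:],  [2:1] ×3,  [2:1,1] ×3,  [2:1,1,1] ×2,  [2:1,1,2],  [2:1,2] ×2,  [2:1,2,2],  [2:2,2,2],  [3:1] ×2,  [4:],  [4:1] ×2,  [4:2] }


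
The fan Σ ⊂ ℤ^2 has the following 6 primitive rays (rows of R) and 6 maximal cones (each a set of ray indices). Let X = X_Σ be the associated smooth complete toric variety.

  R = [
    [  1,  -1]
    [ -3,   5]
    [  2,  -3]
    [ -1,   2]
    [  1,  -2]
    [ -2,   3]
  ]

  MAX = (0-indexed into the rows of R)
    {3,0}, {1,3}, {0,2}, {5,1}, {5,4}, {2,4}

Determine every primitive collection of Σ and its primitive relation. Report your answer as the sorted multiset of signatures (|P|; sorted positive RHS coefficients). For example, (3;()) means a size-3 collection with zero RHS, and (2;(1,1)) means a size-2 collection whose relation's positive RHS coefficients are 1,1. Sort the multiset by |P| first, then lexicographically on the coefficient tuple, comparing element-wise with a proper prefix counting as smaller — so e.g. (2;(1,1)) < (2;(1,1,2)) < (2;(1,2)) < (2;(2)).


Primitive collections (9):

  P={2,5}:  v_{2} + v_{5} = 0 ; sig = (2;())
  P={3,4}:  v_{3} + v_{4} = 0 ; sig = (2;())
  P={0,4}:  v_{0} + v_{4} = v_{2} ; sig = (2;(1))
  P={0,5}:  v_{0} + v_{5} = v_{3} ; sig = (2;(1))
  P={1,2}:  v_{1} + v_{2} = v_{3} ; sig = (2;(1))
  P={1,4}:  v_{1} + v_{4} = v_{5} ; sig = (2;(1))
  P={2,3}:  v_{2} + v_{3} = v_{0} ; sig = (2;(1))
  P={3,5}:  v_{3} + v_{5} = v_{1} ; sig = (2;(1))
  P={0,1}:  v_{0} + v_{1} = 2·v_{3} ; sig = (2;(2))

Signatures (|P|; sorted positive RHS coefficients), sorted:
    |P|=2: 9 collections, coeffs (), (), (1), (1), (1), (1), (1), (1), (2)


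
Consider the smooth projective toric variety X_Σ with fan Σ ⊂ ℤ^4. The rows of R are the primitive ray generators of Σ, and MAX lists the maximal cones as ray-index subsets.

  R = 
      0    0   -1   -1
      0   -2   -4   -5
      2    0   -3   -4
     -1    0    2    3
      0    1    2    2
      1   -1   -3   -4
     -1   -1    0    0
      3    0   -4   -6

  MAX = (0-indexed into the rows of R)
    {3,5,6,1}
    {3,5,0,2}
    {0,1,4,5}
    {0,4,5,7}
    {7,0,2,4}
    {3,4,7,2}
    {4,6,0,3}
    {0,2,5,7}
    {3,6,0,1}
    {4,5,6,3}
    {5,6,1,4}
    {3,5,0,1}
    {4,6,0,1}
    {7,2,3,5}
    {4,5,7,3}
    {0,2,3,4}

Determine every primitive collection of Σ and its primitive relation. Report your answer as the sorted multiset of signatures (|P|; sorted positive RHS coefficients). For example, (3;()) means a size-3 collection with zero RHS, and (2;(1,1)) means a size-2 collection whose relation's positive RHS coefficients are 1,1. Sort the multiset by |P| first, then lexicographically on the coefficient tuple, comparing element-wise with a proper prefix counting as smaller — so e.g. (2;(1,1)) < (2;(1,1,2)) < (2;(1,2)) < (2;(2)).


|primitive collections| = 9. Relations:

  P={2,6}:  v_{2} + v_{6} = v_{5}  so sig = (2;(1))
  P={1,7}:  v_{1} + v_{7} = v_{0} + v_{4} + 3·v_{5}  so sig = (2;(1,1,3))
  P={1,2}:  v_{1} + v_{2} = v_{0} + 2·v_{5}  so sig = (2;(1,2))
  P={6,7}:  v_{6} + v_{7} = v_{4} + 2·v_{5}  so sig = (2;(1,2))
  P={0,3,7}:  v_{0} + v_{3} + v_{7} = v_{2}  so sig = (3;(1))
  P={0,5,6}:  v_{0} + v_{5} + v_{6} = v_{1}  so sig = (3;(1))
  P={1,3,4}:  v_{1} + v_{3} + v_{4} = v_{6}  so sig = (3;(1))
  P={2,4,5}:  v_{2} + v_{4} + v_{5} = v_{7}  so sig = (3;(1))
  P={0,3,4,5}:  v_{0} + v_{3} + v_{4} + v_{5} = 0  so sig = (4;())

Sorted signature multiset PRS(X):
{ (2;(1)),  (2;(1,1,3)),  (2;(1,2)) ×2,  (3;(1)) ×4,  (4;()) }


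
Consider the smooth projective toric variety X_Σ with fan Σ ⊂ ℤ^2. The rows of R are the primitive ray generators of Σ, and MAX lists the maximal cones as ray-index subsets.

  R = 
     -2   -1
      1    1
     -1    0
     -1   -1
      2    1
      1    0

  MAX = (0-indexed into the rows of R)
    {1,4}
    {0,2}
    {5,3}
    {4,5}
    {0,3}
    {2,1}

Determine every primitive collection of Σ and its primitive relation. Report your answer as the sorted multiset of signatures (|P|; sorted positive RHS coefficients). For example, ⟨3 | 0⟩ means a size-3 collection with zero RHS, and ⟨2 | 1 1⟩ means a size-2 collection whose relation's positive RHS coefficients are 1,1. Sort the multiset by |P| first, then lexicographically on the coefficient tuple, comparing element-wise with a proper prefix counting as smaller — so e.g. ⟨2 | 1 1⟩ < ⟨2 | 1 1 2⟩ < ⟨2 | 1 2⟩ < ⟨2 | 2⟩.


|primitive collections| = 9. Relations:

  {0,4}:  v_{0} + v_{4} = 0  so sig = ⟨2 | 0⟩
  {1,3}:  v_{1} + v_{3} = 0  so sig = ⟨2 | 0⟩
  {2,5}:  v_{2} + v_{5} = 0  so sig = ⟨2 | 0⟩
  {0,1}:  v_{0} + v_{1} = v_{2}  so sig = ⟨2 | 1⟩
  {0,5}:  v_{0} + v_{5} = v_{3}  so sig = ⟨2 | 1⟩
  {1,5}:  v_{1} + v_{5} = v_{4}  so sig = ⟨2 | 1⟩
  {2,3}:  v_{2} + v_{3} = v_{0}  so sig = ⟨2 | 1⟩
  {2,4}:  v_{2} + v_{4} = v_{1}  so sig = ⟨2 | 1⟩
  {3,4}:  v_{3} + v_{4} = v_{5}  so sig = ⟨2 | 1⟩

Signatures (|P|; sorted positive RHS coefficients), sorted:
    |P|=2: 9 collections, coeffs (), (), (), (1), (1), (1), (1), (1), (1)


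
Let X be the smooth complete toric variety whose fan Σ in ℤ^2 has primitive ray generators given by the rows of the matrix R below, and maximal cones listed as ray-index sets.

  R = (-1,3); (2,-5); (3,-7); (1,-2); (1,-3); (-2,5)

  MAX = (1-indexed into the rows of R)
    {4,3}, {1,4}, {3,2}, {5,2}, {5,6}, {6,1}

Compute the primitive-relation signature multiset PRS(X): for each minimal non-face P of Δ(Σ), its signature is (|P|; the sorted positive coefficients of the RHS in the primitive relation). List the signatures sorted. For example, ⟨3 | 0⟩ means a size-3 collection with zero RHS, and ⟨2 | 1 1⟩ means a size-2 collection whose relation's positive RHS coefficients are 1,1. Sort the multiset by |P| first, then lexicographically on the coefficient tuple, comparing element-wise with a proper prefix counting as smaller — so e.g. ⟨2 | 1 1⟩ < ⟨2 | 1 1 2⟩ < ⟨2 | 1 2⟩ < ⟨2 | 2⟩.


9 collections generate NE(X_Σ); each relation:

  {1,5}:  v_{1} + v_{5} = 0  →  sig = ⟨2 | 0⟩
  {2,6}:  v_{2} + v_{6} = 0  →  sig = ⟨2 | 0⟩
  {1,2}:  v_{1} + v_{2} = v_{4}  →  sig = ⟨2 | 1⟩
  {2,4}:  v_{2} + v_{4} = v_{3}  →  sig = ⟨2 | 1⟩
  {3,6}:  v_{3} + v_{6} = v_{4}  →  sig = ⟨2 | 1⟩
  {4,5}:  v_{4} + v_{5} = v_{2}  →  sig = ⟨2 | 1⟩
  {4,6}:  v_{4} + v_{6} = v_{1}  →  sig = ⟨2 | 1⟩
  {1,3}:  v_{1} + v_{3} = 2·v_{4}  →  sig = ⟨2 | 2⟩
  {3,5}:  v_{3} + v_{5} = 2·v_{2}  →  sig = ⟨2 | 2⟩

Hence PRS(X_Σ) =
    ⟨2 | 0⟩
    ⟨2 | 0⟩
    ⟨2 | 1⟩
    ⟨2 | 1⟩
    ⟨2 | 1⟩
    ⟨2 | 1⟩
    ⟨2 | 1⟩
    ⟨2 | 2⟩
    ⟨2 | 2⟩


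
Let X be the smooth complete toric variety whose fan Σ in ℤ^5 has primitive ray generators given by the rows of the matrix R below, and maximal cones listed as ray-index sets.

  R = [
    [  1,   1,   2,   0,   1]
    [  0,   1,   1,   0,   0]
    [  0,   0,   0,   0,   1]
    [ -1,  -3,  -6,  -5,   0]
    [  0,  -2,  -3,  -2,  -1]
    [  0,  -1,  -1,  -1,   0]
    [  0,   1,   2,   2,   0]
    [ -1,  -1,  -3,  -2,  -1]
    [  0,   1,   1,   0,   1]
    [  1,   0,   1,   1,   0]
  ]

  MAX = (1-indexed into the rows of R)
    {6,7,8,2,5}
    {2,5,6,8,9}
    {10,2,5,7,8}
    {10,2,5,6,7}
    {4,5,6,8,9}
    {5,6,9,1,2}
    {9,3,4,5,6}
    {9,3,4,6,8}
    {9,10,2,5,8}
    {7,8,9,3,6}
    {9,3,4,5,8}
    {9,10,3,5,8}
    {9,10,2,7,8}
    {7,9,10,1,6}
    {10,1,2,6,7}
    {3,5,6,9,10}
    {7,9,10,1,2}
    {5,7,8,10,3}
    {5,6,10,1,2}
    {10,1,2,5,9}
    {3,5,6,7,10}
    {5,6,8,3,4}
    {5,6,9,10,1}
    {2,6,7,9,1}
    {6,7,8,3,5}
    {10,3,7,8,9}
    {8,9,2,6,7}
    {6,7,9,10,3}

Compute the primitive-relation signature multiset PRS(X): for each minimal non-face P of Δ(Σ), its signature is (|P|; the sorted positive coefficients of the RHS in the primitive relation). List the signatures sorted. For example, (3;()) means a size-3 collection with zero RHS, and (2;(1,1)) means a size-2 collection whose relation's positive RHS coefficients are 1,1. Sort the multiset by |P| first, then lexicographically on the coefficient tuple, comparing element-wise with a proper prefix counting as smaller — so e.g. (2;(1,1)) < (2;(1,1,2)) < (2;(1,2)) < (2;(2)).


12 collections generate NE(X_Σ); each relation:

  P = {2,3}:  v_{2} + v_{3} = v_{9}  ⟹  sig = (2;(1))
  P = {1,8}:  v_{1} + v_{8} = v_{2} + v_{5} + v_{9}  ⟹  sig = (2;(1,1,1))
  P = {4,7}:  v_{4} + v_{7} = v_{3} + v_{6} + v_{8}  ⟹  sig = (2;(1,1,1))
  P = {2,4}:  v_{2} + v_{4} = v_{5} + v_{6} + v_{8} + 2·v_{9}  ⟹  sig = (2;(1,1,1,2))
  P = {1,3}:  v_{1} + v_{3} = v_{6} + 2·v_{9} + v_{10}  ⟹  sig = (2;(1,1,2))
  P = {4,10}:  v_{4} + v_{10} = v_{3} + 2·v_{5} + v_{9}  ⟹  sig = (2;(1,1,2))
  P = {1,4}:  v_{1} + v_{4} = 2·v_{5} + v_{6} + 3·v_{9}  ⟹  sig = (2;(1,2,3))
  P = {5,7,9}:  v_{5} + v_{7} + v_{9} = 0  ⟹  sig = (3;())
  P = {6,8,10}:  v_{6} + v_{8} + v_{10} = v_{5}  ⟹  sig = (3;(1))
  P = {1,5,7}:  v_{1} + v_{5} + v_{7} = v_{2} + v_{6} + v_{10}  ⟹  sig = (3;(1,1,1))
  P = {2,6,9,10}:  v_{2} + v_{6} + v_{9} + v_{10} = v_{1}  ⟹  sig = (4;(1))
  P = {3,5,6,8,9}:  v_{3} + v_{5} + v_{6} + v_{8} + v_{9} = v_{4}  ⟹  sig = (5;(1))

Signatures (|P|; sorted positive RHS coefficients), sorted:
{ (2;(1)),  (2;(1,1,1)) ×2,  (2;(1,1,1,2)),  (2;(1,1,2)) ×2,  (2;(1,2,3)),  (3;()),  (3;(1)),  (3;(1,1,1)),  (4;(1)),  (5;(1)) }


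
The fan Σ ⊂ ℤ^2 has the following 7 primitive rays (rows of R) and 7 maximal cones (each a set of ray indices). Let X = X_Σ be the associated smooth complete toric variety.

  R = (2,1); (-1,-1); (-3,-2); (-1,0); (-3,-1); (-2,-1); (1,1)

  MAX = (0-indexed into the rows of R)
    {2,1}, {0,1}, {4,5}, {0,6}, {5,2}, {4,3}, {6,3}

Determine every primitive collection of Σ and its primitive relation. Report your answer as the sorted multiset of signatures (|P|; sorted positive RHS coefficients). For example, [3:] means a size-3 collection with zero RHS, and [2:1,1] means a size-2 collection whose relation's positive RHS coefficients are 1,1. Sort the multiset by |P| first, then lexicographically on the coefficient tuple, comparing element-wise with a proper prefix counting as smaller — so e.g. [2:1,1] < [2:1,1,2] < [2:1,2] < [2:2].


14 collections generate NE(X_Σ); each relation:

  P={0,5}:  v_{0} + v_{5} = 0 — sig = [2:]
  P={1,6}:  v_{1} + v_{6} = 0 — sig = [2:]
  P={0,2}:  v_{0} + v_{2} = v_{1} — sig = [2:1]
  P={0,3}:  v_{0} + v_{3} = v_{6} — sig = [2:1]
  P={0,4}:  v_{0} + v_{4} = v_{3} — sig = [2:1]
  P={1,3}:  v_{1} + v_{3} = v_{5} — sig = [2:1]
  P={1,5}:  v_{1} + v_{5} = v_{2} — sig = [2:1]
  P={2,6}:  v_{2} + v_{6} = v_{5} — sig = [2:1]
  P={3,5}:  v_{3} + v_{5} = v_{4} — sig = [2:1]
  P={5,6}:  v_{5} + v_{6} = v_{3} — sig = [2:1]
  P={1,4}:  v_{1} + v_{4} = 2·v_{5} — sig = [2:2]
  P={2,3}:  v_{2} + v_{3} = 2·v_{5} — sig = [2:2]
  P={4,6}:  v_{4} + v_{6} = 2·v_{3} — sig = [2:2]
  P={2,4}:  v_{2} + v_{4} = 3·v_{5} — sig = [2:3]

Hence PRS(X_Σ) =
    |P|=2: 14 collections, coeffs (), (), (1), (1), (1), (1), (1), (1), (1), (1), (2), (2), (2), (3)


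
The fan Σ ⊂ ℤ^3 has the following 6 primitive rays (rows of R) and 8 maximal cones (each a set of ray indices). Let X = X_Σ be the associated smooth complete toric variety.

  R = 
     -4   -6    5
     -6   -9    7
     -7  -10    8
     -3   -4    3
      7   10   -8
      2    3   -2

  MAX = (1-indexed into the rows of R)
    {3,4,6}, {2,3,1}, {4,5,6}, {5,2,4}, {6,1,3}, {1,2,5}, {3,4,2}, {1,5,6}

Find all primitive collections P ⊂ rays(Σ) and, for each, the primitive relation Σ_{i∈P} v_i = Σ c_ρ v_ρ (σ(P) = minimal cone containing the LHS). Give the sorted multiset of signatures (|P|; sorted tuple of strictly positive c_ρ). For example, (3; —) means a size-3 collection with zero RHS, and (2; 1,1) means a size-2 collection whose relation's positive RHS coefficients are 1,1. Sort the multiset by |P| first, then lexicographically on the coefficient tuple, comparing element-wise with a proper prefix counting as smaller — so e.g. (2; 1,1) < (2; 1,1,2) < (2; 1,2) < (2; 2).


3 minimal non-faces of Δ(Σ) (on 6 rays):

  {3,5}:  v_{3} + v_{5} = 0 — sig = (2; —)
  {1,4}:  v_{1} + v_{4} = v_{3} — sig = (2; 1)
  {2,6}:  v_{2} + v_{6} = v_{1} — sig = (2; 1)

Hence PRS(X_Σ) =
    |P|=2: 3 collections, coeffs (), (1), (1)


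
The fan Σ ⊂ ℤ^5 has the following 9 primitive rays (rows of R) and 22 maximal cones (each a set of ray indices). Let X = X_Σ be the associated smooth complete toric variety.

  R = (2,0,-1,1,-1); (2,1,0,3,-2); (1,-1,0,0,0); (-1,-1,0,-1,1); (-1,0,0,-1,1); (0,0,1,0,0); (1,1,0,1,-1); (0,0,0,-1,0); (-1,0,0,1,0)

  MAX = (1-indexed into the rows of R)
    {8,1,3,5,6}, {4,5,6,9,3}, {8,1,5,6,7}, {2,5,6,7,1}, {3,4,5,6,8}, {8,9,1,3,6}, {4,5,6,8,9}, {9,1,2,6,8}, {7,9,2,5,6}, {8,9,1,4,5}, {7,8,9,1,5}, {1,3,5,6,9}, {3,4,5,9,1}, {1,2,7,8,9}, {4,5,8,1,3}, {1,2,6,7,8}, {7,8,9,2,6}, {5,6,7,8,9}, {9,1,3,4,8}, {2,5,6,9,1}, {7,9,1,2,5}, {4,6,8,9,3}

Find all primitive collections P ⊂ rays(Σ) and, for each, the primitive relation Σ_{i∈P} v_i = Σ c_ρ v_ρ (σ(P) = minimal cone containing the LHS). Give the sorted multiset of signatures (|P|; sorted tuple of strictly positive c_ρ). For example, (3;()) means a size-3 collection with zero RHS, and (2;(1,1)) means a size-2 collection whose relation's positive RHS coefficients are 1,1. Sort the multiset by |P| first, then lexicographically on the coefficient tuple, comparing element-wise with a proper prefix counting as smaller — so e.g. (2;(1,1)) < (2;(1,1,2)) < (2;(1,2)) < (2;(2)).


Δ(Σ) — 9 vertices, 9 min non-faces:

  P={4,7}:  v_{4} + v_{7} = 0  ⟹  sig = (2;())
  P={3,7}:  v_{3} + v_{7} = v_{1} + v_{6}  ⟹  sig = (2;(1,1))
  P={2,4}:  v_{2} + v_{4} = v_{1} + v_{6} + v_{9}  ⟹  sig = (2;(1,1,1))
  P={2,3}:  v_{2} + v_{3} = 2·v_{1} + 2·v_{6} + v_{9}  ⟹  sig = (2;(1,2,2))
  P={1,4,6}:  v_{1} + v_{4} + v_{6} = v_{3}  ⟹  sig = (3;(1))
  P={2,5,8}:  v_{2} + v_{5} + v_{8} = v_{7}  ⟹  sig = (3;(1))
  P={1,6,7,9}:  v_{1} + v_{6} + v_{7} + v_{9} = v_{2}  ⟹  sig = (4;(1))
  P={3,5,8,9}:  v_{3} + v_{5} + v_{8} + v_{9} = v_{4}  ⟹  sig = (4;(1))
  P={1,5,6,8,9}:  v_{1} + v_{5} + v_{6} + v_{8} + v_{9} = 0  ⟹  sig = (5;())

Sorted signature multiset PRS(X):
    |P|=2: 4 collections, coeffs (), (1,1), (1,1,1), (1,2,2)
    |P|=3: 2 collections, coeffs (1), (1)
    |P|=4: 2 collections, coeffs (1), (1)
    |P|=5: 1 collection, coeffs ()


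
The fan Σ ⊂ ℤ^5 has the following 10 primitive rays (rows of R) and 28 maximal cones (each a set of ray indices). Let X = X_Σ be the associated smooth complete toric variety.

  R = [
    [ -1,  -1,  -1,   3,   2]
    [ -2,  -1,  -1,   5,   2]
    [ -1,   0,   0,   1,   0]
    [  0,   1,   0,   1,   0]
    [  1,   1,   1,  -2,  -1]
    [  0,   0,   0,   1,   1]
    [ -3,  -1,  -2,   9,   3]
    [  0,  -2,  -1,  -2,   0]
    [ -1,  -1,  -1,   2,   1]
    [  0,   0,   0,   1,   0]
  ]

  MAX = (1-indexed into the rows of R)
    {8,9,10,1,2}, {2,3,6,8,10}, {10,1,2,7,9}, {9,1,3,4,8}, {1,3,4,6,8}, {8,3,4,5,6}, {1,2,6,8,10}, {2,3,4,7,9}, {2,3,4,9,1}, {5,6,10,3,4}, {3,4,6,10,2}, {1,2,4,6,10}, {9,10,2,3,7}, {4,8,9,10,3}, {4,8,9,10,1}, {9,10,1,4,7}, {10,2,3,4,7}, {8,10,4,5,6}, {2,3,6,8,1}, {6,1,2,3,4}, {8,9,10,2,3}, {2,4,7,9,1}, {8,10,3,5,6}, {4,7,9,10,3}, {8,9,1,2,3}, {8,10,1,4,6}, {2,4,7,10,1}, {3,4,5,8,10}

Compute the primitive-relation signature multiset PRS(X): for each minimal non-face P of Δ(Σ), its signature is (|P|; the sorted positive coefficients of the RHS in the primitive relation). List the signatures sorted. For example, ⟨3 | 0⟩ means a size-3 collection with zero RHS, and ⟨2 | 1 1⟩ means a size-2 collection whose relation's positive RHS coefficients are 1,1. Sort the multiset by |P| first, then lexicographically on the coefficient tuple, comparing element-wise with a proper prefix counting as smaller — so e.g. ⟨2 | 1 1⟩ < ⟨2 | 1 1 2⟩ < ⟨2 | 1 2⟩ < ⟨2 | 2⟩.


Δ(Σ) — 10 vertices, 12 min non-faces:

  {5,9}:  v_{5} + v_{9} = 0 — sig = ⟨2 | 0⟩
  {1,5}:  v_{1} + v_{5} = v_{6} — sig = ⟨2 | 1⟩
  {6,9}:  v_{6} + v_{9} = v_{1} — sig = ⟨2 | 1⟩
  {2,5}:  v_{2} + v_{5} = v_{3} + v_{6} + v_{10} — sig = ⟨2 | 1 1 1⟩
  {5,7}:  v_{5} + v_{7} = v_{2} + v_{4} + v_{10} — sig = ⟨2 | 1 1 1⟩
  {6,7}:  v_{6} + v_{7} = v_{1} + v_{2} + v_{4} + v_{10} — sig = ⟨2 | 1 1 1 1⟩
  {7,8}:  v_{7} + v_{8} = 3·v_{9} + v_{10} — sig = ⟨2 | 1 3⟩
  {1,3,10}:  v_{1} + v_{3} + v_{10} = v_{2} — sig = ⟨3 | 1⟩
  {1,3,7}:  v_{1} + v_{3} + v_{7} = 2·v_{2} + v_{4} + v_{9} — sig = ⟨3 | 1 1 2⟩
  {2,4,8}:  v_{2} + v_{4} + v_{8} = 2·v_{9} — sig = ⟨3 | 2⟩
  {2,4,9,10}:  v_{2} + v_{4} + v_{9} + v_{10} = v_{7} — sig = ⟨4 | 1⟩
  {3,4,6,8,10}:  v_{3} + v_{4} + v_{6} + v_{8} + v_{10} = v_{9} — sig = ⟨5 | 1⟩

Hence PRS(X_Σ) =
    |P|=2: 7 collections, coeffs (), (1), (1), (1,1,1), (1,1,1), (1,1,1,1), (1,3)
    |P|=3: 3 collections, coeffs (1), (1,1,2), (2)
    |P|=4: 1 collection, coeffs (1)
    |P|=5: 1 collection, coeffs (1)


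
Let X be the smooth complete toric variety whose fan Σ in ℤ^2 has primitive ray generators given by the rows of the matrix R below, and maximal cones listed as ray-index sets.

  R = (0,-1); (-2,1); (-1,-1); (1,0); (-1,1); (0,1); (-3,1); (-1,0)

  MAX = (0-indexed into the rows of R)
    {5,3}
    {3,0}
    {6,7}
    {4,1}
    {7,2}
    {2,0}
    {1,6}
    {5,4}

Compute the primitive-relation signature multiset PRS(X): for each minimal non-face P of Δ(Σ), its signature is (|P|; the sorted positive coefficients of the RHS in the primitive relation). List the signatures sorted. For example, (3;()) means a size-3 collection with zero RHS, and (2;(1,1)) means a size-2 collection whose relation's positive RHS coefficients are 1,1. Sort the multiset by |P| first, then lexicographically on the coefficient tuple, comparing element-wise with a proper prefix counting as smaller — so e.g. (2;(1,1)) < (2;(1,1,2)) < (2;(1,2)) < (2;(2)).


|primitive collections| = 20. Relations:

  P={0,5}:  v_{0} + v_{5} = 0  ⇒ sig = (2;())
  P={3,7}:  v_{3} + v_{7} = 0  ⇒ sig = (2;())
  P={0,4}:  v_{0} + v_{4} = v_{7}  ⇒ sig = (2;(1))
  P={0,7}:  v_{0} + v_{7} = v_{2}  ⇒ sig = (2;(1))
  P={1,3}:  v_{1} + v_{3} = v_{4}  ⇒ sig = (2;(1))
  P={1,7}:  v_{1} + v_{7} = v_{6}  ⇒ sig = (2;(1))
  P={2,3}:  v_{2} + v_{3} = v_{0}  ⇒ sig = (2;(1))
  P={2,5}:  v_{2} + v_{5} = v_{7}  ⇒ sig = (2;(1))
  P={3,4}:  v_{3} + v_{4} = v_{5}  ⇒ sig = (2;(1))
  P={3,6}:  v_{3} + v_{6} = v_{1}  ⇒ sig = (2;(1))
  P={4,7}:  v_{4} + v_{7} = v_{1}  ⇒ sig = (2;(1))
  P={5,7}:  v_{5} + v_{7} = v_{4}  ⇒ sig = (2;(1))
  P={5,6}:  v_{5} + v_{6} = v_{1} + v_{4}  ⇒ sig = (2;(1,1))
  P={0,1}:  v_{0} + v_{1} = 2·v_{7}  ⇒ sig = (2;(2))
  P={1,5}:  v_{1} + v_{5} = 2·v_{4}  ⇒ sig = (2;(2))
  P={2,4}:  v_{2} + v_{4} = 2·v_{7}  ⇒ sig = (2;(2))
  P={4,6}:  v_{4} + v_{6} = 2·v_{1}  ⇒ sig = (2;(2))
  P={0,6}:  v_{0} + v_{6} = 3·v_{7}  ⇒ sig = (2;(3))
  P={1,2}:  v_{1} + v_{2} = 3·v_{7}  ⇒ sig = (2;(3))
  P={2,6}:  v_{2} + v_{6} = 4·v_{7}  ⇒ sig = (2;(4))

Hence PRS(X_Σ) =
{ (2;()) ×2,  (2;(1)) ×10,  (2;(1,1)),  (2;(2)) ×4,  (2;(3)) ×2,  (2;(4)) }


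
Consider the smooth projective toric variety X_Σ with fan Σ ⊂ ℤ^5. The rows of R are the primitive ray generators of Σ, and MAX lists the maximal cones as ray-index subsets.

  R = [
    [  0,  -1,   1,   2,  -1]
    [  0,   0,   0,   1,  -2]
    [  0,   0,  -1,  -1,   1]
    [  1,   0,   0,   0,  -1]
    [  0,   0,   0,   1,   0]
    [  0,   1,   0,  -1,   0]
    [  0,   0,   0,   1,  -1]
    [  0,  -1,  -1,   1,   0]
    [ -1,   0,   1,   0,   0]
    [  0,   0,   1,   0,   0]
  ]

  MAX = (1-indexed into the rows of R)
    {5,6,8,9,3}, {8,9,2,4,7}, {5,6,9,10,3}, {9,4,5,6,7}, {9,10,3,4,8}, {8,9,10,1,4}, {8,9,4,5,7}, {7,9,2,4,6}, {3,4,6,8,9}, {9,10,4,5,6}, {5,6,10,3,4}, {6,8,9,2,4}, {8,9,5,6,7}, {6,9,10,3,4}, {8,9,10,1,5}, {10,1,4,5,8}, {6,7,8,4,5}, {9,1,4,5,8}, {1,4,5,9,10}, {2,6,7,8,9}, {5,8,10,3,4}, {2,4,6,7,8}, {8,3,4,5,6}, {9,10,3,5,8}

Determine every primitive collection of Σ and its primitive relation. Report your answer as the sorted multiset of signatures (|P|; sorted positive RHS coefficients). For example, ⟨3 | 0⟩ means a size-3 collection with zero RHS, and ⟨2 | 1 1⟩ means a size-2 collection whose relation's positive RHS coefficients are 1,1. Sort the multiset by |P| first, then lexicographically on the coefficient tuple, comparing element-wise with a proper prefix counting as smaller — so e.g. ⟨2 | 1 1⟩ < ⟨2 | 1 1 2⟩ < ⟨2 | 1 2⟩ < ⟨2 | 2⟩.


14 collections generate NE(X_Σ); each relation:

  P = {1,3}:  v_{1} + v_{3} = v_{8} + v_{10}  so sig = ⟨2 | 1 1⟩
  P = {3,7}:  v_{3} + v_{7} = v_{6} + v_{8}  so sig = ⟨2 | 1 1⟩
  P = {1,6}:  v_{1} + v_{6} = v_{4} + v_{5} + v_{9}  so sig = ⟨2 | 1 1 1⟩
  P = {2,10}:  v_{2} + v_{10} = v_{4} + v_{7} + v_{9}  so sig = ⟨2 | 1 1 1⟩
  P = {7,10}:  v_{7} + v_{10} = v_{4} + v_{5} + v_{9}  so sig = ⟨2 | 1 1 1⟩
  P = {1,2}:  v_{1} + v_{2} = 2·v_{4} + v_{5} + v_{7} + v_{8} + 2·v_{9}  so sig = ⟨2 | 1 1 1 2 2⟩
  P = {2,3}:  v_{2} + v_{3} = v_{4} + 2·v_{6} + 2·v_{8} + v_{9}  so sig = ⟨2 | 1 1 2 2⟩
  P = {1,7}:  v_{1} + v_{7} = 2·v_{4} + 2·v_{5} + v_{8} + 2·v_{9}  so sig = ⟨2 | 1 2 2 2⟩
  P = {2,5}:  v_{2} + v_{5} = 2·v_{7}  so sig = ⟨2 | 2⟩
  P = {6,8,10}:  v_{6} + v_{8} + v_{10} = 0  so sig = ⟨3 | 0⟩
  P = {3,4,5,9}:  v_{3} + v_{4} + v_{5} + v_{9} = 0  so sig = ⟨4 | 0⟩
  P = {4,5,6,8,9}:  v_{4} + v_{5} + v_{6} + v_{8} + v_{9} = v_{7}  so sig = ⟨5 | 1⟩
  P = {4,5,8,9,10}:  v_{4} + v_{5} + v_{8} + v_{9} + v_{10} = v_{1}  so sig = ⟨5 | 1⟩
  P = {4,6,7,8,9}:  v_{4} + v_{6} + v_{7} + v_{8} + v_{9} = v_{2}  so sig = ⟨5 | 1⟩

Sorted signature multiset PRS(X):
{ ⟨2 | 1 1⟩ ×2,  ⟨2 | 1 1 1⟩ ×3,  ⟨2 | 1 1 1 2 2⟩,  ⟨2 | 1 1 2 2⟩,  ⟨2 | 1 2 2 2⟩,  ⟨2 | 2⟩,  ⟨3 | 0⟩,  ⟨4 | 0⟩,  ⟨5 | 1⟩ ×3 }


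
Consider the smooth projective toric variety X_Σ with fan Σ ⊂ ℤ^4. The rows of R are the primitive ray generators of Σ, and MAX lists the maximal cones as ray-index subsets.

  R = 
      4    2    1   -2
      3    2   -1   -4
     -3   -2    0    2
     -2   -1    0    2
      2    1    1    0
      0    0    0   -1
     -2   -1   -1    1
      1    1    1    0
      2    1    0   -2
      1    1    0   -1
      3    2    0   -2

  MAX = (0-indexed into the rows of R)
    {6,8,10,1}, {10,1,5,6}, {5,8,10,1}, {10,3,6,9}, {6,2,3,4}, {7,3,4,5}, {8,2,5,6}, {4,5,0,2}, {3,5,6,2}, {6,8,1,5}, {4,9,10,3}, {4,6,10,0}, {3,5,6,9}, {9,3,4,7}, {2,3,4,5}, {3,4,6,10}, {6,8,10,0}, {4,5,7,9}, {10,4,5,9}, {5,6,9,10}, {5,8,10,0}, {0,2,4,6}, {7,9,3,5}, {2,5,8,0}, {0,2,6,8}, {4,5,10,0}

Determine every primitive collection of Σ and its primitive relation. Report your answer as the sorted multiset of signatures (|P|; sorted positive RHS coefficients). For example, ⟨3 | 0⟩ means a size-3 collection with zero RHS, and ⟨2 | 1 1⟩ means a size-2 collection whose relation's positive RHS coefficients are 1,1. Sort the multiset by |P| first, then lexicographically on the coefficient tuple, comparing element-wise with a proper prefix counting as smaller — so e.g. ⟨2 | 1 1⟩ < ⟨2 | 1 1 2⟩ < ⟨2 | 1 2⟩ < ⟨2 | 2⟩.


Δ(Σ) — 11 vertices, 24 min non-faces:

  • {2,10}:  v_{2} + v_{10} = 0  so sig = ⟨2 | 0⟩
  • {3,8}:  v_{3} + v_{8} = 0  so sig = ⟨2 | 0⟩
  • {0,3}:  v_{0} + v_{3} = v_{4}  so sig = ⟨2 | 1⟩
  • {4,8}:  v_{4} + v_{8} = v_{0}  so sig = ⟨2 | 1⟩
  • {1,4}:  v_{1} + v_{4} = v_{8} + v_{10}  so sig = ⟨2 | 1 1⟩
  • {2,9}:  v_{2} + v_{9} = v_{3} + v_{5}  so sig = ⟨2 | 1 1⟩
  • {6,7}:  v_{6} + v_{7} = v_{3} + v_{9}  so sig = ⟨2 | 1 1⟩
  • {8,9}:  v_{8} + v_{9} = v_{5} + v_{10}  so sig = ⟨2 | 1 1⟩
  • {0,9}:  v_{0} + v_{9} = v_{4} + v_{5} + v_{10}  so sig = ⟨2 | 1 1 1⟩
  • {1,2}:  v_{1} + v_{2} = v_{5} + v_{6} + v_{8}  so sig = ⟨2 | 1 1 1⟩
  • {1,3}:  v_{1} + v_{3} = v_{5} + v_{6} + v_{10}  so sig = ⟨2 | 1 1 1⟩
  • {1,7}:  v_{1} + v_{7} = v_{5} + v_{9} + v_{10}  so sig = ⟨2 | 1 1 1⟩
  • {7,8}:  v_{7} + v_{8} = v_{4} + v_{5} + v_{9}  so sig = ⟨2 | 1 1 1⟩
  • {0,7}:  v_{0} + v_{7} = 2·v_{4} + v_{5} + v_{9}  so sig = ⟨2 | 1 1 2⟩
  • {0,1}:  v_{0} + v_{1} = 2·v_{8} + v_{10}  so sig = ⟨2 | 1 2⟩
  • {7,10}:  v_{7} + v_{10} = v_{4} + 2·v_{9}  so sig = ⟨2 | 1 2⟩
  • {1,9}:  v_{1} + v_{9} = 2·v_{5} + v_{6} + 2·v_{10}  so sig = ⟨2 | 1 2 2⟩
  • {2,7}:  v_{2} + v_{7} = 2·v_{3} + v_{4} + 2·v_{5}  so sig = ⟨2 | 1 2 2⟩
  • {4,5,6}:  v_{4} + v_{5} + v_{6} = 0  so sig = ⟨3 | 0⟩
  • {0,5,6}:  v_{0} + v_{5} + v_{6} = v_{8}  so sig = ⟨3 | 1⟩
  • {3,5,10}:  v_{3} + v_{5} + v_{10} = v_{9}  so sig = ⟨3 | 1⟩
  • {4,6,9}:  v_{4} + v_{6} + v_{9} = v_{3} + v_{10}  so sig = ⟨3 | 1 1⟩
  • {3,4,5,9}:  v_{3} + v_{4} + v_{5} + v_{9} = v_{7}  so sig = ⟨4 | 1⟩
  • {5,6,8,10}:  v_{5} + v_{6} + v_{8} + v_{10} = v_{1}  so sig = ⟨4 | 1⟩

Sorted signature multiset PRS(X):
{ ⟨2 | 0⟩ ×2,  ⟨2 | 1⟩ ×2,  ⟨2 | 1 1⟩ ×4,  ⟨2 | 1 1 1⟩ ×5,  ⟨2 | 1 1 2⟩,  ⟨2 | 1 2⟩ ×2,  ⟨2 | 1 2 2⟩ ×2,  ⟨3 | 0⟩,  ⟨3 | 1⟩ ×2,  ⟨3 | 1 1⟩,  ⟨4 | 1⟩ ×2 }


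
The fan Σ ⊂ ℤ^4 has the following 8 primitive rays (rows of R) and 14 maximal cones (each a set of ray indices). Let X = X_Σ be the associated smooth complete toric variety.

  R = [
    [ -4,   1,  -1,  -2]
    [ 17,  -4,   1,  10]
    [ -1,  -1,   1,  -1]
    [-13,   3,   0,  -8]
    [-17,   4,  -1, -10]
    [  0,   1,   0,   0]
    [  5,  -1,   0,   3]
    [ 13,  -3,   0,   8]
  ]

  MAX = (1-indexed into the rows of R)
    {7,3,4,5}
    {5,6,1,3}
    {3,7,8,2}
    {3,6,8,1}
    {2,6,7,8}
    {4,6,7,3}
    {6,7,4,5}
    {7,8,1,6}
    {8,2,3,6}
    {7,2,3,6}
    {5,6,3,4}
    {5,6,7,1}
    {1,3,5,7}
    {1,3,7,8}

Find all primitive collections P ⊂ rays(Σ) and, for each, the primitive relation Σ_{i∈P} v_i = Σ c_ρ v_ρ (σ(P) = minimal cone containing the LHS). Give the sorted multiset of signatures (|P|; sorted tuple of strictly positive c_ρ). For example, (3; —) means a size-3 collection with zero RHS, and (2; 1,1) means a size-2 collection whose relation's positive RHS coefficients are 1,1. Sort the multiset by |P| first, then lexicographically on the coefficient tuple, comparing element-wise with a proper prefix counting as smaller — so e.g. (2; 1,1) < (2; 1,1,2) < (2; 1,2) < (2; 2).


9 collections generate NE(X_Σ); each relation:

  {2,5}:  v_{2} + v_{5} = 0  ⇒ sig = (2; —)
  {4,8}:  v_{4} + v_{8} = 0  ⇒ sig = (2; —)
  {1,2}:  v_{1} + v_{2} = v_{8}  ⇒ sig = (2; 1)
  {1,4}:  v_{1} + v_{4} = v_{5}  ⇒ sig = (2; 1)
  {5,8}:  v_{5} + v_{8} = v_{1}  ⇒ sig = (2; 1)
  {2,4}:  v_{2} + v_{4} = v_{3} + v_{6} + v_{7}  ⇒ sig = (2; 1,1,1)
  {1,3,6,7}:  v_{1} + v_{3} + v_{6} + v_{7} = 0  ⇒ sig = (4; —)
  {3,5,6,7}:  v_{3} + v_{5} + v_{6} + v_{7} = v_{4}  ⇒ sig = (4; 1)
  {3,6,7,8}:  v_{3} + v_{6} + v_{7} + v_{8} = v_{2}  ⇒ sig = (4; 1)

Signatures (|P|; sorted positive RHS coefficients), sorted:
{ (2; —) ×2,  (2; 1) ×3,  (2; 1,1,1),  (4; —),  (4; 1) ×2 }


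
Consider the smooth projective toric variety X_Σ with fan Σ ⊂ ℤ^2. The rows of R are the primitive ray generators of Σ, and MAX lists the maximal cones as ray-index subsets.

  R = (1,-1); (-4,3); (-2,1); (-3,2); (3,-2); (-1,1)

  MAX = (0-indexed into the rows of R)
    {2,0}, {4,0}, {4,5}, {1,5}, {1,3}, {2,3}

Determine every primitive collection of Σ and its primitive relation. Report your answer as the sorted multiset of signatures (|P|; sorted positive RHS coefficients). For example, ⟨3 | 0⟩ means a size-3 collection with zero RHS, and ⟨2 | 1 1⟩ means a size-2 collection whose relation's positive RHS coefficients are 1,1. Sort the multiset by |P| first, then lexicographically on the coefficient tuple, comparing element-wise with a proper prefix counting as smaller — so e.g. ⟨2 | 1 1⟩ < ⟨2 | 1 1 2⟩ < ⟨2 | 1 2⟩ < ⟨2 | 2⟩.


Minimal non-faces — 9 found among 6 rays, 6 max cones:

  • {0,5}:  v_{0} + v_{5} = 0  →  sig = ⟨2 | 0⟩
  • {3,4}:  v_{3} + v_{4} = 0  →  sig = ⟨2 | 0⟩
  • {0,1}:  v_{0} + v_{1} = v_{3}  →  sig = ⟨2 | 1⟩
  • {0,3}:  v_{0} + v_{3} = v_{2}  →  sig = ⟨2 | 1⟩
  • {1,4}:  v_{1} + v_{4} = v_{5}  →  sig = ⟨2 | 1⟩
  • {2,4}:  v_{2} + v_{4} = v_{0}  →  sig = ⟨2 | 1⟩
  • {2,5}:  v_{2} + v_{5} = v_{3}  →  sig = ⟨2 | 1⟩
  • {3,5}:  v_{3} + v_{5} = v_{1}  →  sig = ⟨2 | 1⟩
  • {1,2}:  v_{1} + v_{2} = 2·v_{3}  →  sig = ⟨2 | 2⟩

Hence PRS(X_Σ) =
    ⟨2 | 0⟩
    ⟨2 | 0⟩
    ⟨2 | 1⟩
    ⟨2 | 1⟩
    ⟨2 | 1⟩
    ⟨2 | 1⟩
    ⟨2 | 1⟩
    ⟨2 | 1⟩
    ⟨2 | 2⟩


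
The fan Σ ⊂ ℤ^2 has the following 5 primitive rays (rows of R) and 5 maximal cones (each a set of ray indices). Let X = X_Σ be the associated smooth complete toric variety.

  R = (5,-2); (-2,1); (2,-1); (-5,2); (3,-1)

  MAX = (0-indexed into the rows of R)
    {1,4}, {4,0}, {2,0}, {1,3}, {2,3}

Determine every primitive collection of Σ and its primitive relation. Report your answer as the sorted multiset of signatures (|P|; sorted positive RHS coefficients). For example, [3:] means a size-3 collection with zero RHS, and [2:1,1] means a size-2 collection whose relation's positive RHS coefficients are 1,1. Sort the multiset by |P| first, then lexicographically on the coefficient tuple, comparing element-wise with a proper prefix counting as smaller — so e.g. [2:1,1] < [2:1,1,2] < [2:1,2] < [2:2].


Σ has 5 primitive collections:

  • {0,3}:  v_{0} + v_{3} = 0 ; sig = [2:]
  • {1,2}:  v_{1} + v_{2} = 0 ; sig = [2:]
  • {0,1}:  v_{0} + v_{1} = v_{4} ; sig = [2:1]
  • {2,4}:  v_{2} + v_{4} = v_{0} ; sig = [2:1]
  • {3,4}:  v_{3} + v_{4} = v_{1} ; sig = [2:1]

so the primitive-relation signature multiset is
{ [2:] ×2,  [2:1] ×3 }


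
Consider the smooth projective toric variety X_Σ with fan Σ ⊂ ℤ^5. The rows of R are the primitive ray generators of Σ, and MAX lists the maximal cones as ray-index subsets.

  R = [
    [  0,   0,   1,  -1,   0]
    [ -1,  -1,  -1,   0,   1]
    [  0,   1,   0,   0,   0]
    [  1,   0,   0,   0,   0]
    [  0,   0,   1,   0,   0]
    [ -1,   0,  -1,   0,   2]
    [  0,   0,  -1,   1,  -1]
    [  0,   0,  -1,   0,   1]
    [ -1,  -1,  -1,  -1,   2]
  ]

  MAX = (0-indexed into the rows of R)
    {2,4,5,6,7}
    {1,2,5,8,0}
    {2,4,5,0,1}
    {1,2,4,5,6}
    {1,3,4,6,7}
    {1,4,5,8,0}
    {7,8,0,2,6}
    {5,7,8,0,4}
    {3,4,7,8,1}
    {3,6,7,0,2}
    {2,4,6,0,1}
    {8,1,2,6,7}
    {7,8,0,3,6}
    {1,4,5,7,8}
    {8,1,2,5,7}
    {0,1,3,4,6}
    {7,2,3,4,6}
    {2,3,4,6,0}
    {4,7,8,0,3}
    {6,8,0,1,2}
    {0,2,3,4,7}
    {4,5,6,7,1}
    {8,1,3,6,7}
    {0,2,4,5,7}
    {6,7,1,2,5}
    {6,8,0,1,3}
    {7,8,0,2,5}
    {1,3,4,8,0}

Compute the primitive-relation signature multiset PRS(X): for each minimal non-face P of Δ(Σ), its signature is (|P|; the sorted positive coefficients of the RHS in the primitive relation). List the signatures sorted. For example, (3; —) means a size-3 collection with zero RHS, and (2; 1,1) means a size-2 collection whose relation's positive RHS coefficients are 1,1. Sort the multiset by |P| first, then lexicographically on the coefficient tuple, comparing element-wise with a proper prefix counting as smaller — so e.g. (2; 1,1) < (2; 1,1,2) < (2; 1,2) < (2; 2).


The 10 primitive collections of Σ (r=9, n=5):

  • {3,5}:  v_{3} + v_{5} = v_{4} + 2·v_{7}  so sig = (2; 1,2)
  • {0,1,7}:  v_{0} + v_{1} + v_{7} = v_{8}  so sig = (3; 1)
  • {1,2,3}:  v_{1} + v_{2} + v_{3} = v_{7}  so sig = (3; 1)
  • {4,6,8}:  v_{4} + v_{6} + v_{8} = v_{1}  so sig = (3; 1)
  • {0,5,6}:  v_{0} + v_{5} + v_{6} = v_{1} + v_{2}  so sig = (3; 1,1)
  • {2,4,8}:  v_{2} + v_{4} + v_{8} = v_{0} + v_{5}  so sig = (3; 1,1)
  • {5,6,8}:  v_{5} + v_{6} + v_{8} = 2·v_{1} + v_{2} + v_{7}  so sig = (3; 1,1,2)
  • {2,3,8}:  v_{2} + v_{3} + v_{8} = v_{0} + 2·v_{7}  so sig = (3; 1,2)
  • {0,4,6,7}:  v_{0} + v_{4} + v_{6} + v_{7} = 0  so sig = (4; —)
  • {1,2,4,7}:  v_{1} + v_{2} + v_{4} + v_{7} = v_{5}  so sig = (4; 1)

Hence PRS(X_Σ) =
[(2; 1,2), (3; 1), (3; 1), (3; 1), (3; 1,1), (3; 1,1), (3; 1,1,2), (3; 1,2), (4; —), (4; 1)]
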